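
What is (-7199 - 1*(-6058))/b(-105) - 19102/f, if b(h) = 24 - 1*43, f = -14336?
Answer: 8360157/136192 ≈ 61.385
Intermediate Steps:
b(h) = -19 (b(h) = 24 - 43 = -19)
(-7199 - 1*(-6058))/b(-105) - 19102/f = (-7199 - 1*(-6058))/(-19) - 19102/(-14336) = (-7199 + 6058)*(-1/19) - 19102*(-1/14336) = -1141*(-1/19) + 9551/7168 = 1141/19 + 9551/7168 = 8360157/136192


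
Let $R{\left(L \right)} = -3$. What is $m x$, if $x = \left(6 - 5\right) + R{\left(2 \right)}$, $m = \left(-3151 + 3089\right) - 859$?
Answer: $1842$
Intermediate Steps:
$m = -921$ ($m = -62 - 859 = -921$)
$x = -2$ ($x = \left(6 - 5\right) - 3 = 1 - 3 = -2$)
$m x = \left(-921\right) \left(-2\right) = 1842$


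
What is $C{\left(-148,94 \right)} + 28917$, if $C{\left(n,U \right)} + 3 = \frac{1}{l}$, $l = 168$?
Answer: $\frac{4857553}{168} \approx 28914.0$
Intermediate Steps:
$C{\left(n,U \right)} = - \frac{503}{168}$ ($C{\left(n,U \right)} = -3 + \frac{1}{168} = - \frac{503}{168}$)
$C{\left(-148,94 \right)} + 28917 = - \frac{503}{168} + 28917 = \frac{4857553}{168}$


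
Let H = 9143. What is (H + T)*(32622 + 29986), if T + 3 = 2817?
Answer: 748603856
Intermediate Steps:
T = 2814 (T = -3 + 2817 = 2814)
(H + T)*(32622 + 29986) = (9143 + 2814)*(32622 + 29986) = 11957*62608 = 748603856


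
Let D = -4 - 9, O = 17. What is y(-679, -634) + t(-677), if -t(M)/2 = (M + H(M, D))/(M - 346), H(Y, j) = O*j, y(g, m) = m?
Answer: -650378/1023 ≈ -635.76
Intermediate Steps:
D = -13
H(Y, j) = 17*j
t(M) = -2*(-221 + M)/(-346 + M) (t(M) = -2*(M + 17*(-13))/(M - 346) = -2*(M - 221)/(-346 + M) = -2*(-221 + M)/(-346 + M))
y(-679, -634) + t(-677) = -634 + 2*(221 - 1*(-677))/(-346 - 677) = -634 + 2*(221 + 677)/(-1023) = -634 + 2*(-1/1023)*898 = -634 - 1796/1023 = -650378/1023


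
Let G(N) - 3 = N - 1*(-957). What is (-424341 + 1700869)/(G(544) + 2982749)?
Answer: 1276528/2984253 ≈ 0.42775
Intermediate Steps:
G(N) = 960 + N (G(N) = 3 + (N - 1*(-957)) = 3 + (N + 957) = 3 + (957 + N) = 960 + N)
(-424341 + 1700869)/(G(544) + 2982749) = (-424341 + 1700869)/((960 + 544) + 2982749) = 1276528/(1504 + 2982749) = 1276528/2984253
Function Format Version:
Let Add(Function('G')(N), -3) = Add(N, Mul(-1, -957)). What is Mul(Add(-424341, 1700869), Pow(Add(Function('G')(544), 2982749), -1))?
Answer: Rational(1276528, 2984253) ≈ 0.42775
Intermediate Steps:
Function('G')(N) = Add(960, N) (Function('G')(N) = Add(3, Add(N, Mul(-1, -957))) = Add(3, Add(N, 957)) = Add(3, Add(957, N)) = Add(960, N))
Mul(Add(-424341, 1700869), Pow(Add(Function('G')(544), 2982749), -1)) = Mul(Add(-424341, 1700869), Pow(Add(Add(960, 544), 2982749), -1)) = Mul(1276528, Pow(Add(1504, 2982749), -1)) = Mul(1276528, Pow(2984253, -1)) = Mul(1276528, Rational(1, 2984253)) = Rational(1276528, 2984253)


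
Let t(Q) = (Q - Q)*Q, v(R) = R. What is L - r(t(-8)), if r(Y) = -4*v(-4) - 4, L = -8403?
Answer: -8415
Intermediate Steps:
t(Q) = 0 (t(Q) = 0*Q = 0)
r(Y) = 12 (r(Y) = -4*(-4) - 4 = 16 - 4 = 12)
L - r(t(-8)) = -8403 - 1*12 = -8403 - 12 = -8415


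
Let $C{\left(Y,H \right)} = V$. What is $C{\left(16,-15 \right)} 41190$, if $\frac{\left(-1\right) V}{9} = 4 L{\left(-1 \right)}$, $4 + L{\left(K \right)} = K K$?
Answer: $4448520$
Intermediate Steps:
$L{\left(K \right)} = -4 + K^{2}$ ($L{\left(K \right)} = -4 + K K = -4 + K^{2}$)
$V = 108$ ($V = - 9 \cdot 4 \left(-4 + \left(-1\right)^{2}\right) = - 9 \cdot 4 \left(-4 + 1\right) = - 9 \cdot 4 \left(-3\right) = \left(-9\right) \left(-12\right) = 108$)
$C{\left(Y,H \right)} = 108$
$C{\left(16,-15 \right)} 41190 = 108 \cdot 41190 = 4448520$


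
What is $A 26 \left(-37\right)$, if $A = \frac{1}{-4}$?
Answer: $\frac{481}{2} \approx 240.5$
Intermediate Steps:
$A = - \frac{1}{4} \approx -0.25$
$A 26 \left(-37\right) = \left(- \frac{1}{4}\right) 26 \left(-37\right) = \left(- \frac{13}{2}\right) \left(-37\right) = \frac{481}{2}$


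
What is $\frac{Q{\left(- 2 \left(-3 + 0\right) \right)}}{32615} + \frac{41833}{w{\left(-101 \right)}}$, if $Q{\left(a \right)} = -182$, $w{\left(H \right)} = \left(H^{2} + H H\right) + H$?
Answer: $\frac{1360688513}{662117115} \approx 2.0551$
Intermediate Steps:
$w{\left(H \right)} = H + 2 H^{2}$ ($w{\left(H \right)} = \left(H^{2} + H^{2}\right) + H = 2 H^{2} + H = H + 2 H^{2}$)
$\frac{Q{\left(- 2 \left(-3 + 0\right) \right)}}{32615} + \frac{41833}{w{\left(-101 \right)}} = - \frac{182}{32615} + \frac{41833}{\left(-101\right) \left(1 + 2 \left(-101\right)\right)} = \left(-182\right) \frac{1}{32615} + \frac{41833}{\left(-101\right) \left(1 - 202\right)} = - \frac{182}{32615} + \frac{41833}{\left(-101\right) \left(-201\right)} = - \frac{182}{32615} + \frac{41833}{20301} = \frac{1360688513}{662117115}$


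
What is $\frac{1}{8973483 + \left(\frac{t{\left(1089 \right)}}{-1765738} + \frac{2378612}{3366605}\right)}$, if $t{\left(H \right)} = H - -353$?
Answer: $\frac{2972271189745}{26671627090142007458} \approx 1.1144 \cdot 10^{-7}$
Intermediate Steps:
$t{\left(H \right)} = 353 + H$ ($t{\left(H \right)} = H + 353 = 353 + H$)
$\frac{1}{8973483 + \left(\frac{t{\left(1089 \right)}}{-1765738} + \frac{2378612}{3366605}\right)} = \frac{1}{8973483 + \left(\frac{353 + 1089}{-1765738} + \frac{2378612}{3366605}\right)} = \frac{1}{8973483 + \left(1442 \left(- \frac{1}{1765738}\right) + 2378612 \cdot \frac{1}{3366605}\right)} = \frac{1}{8973483 + \left(- \frac{721}{882869} + \frac{2378612}{3366605}\right)} = \frac{1}{8973483 + \frac{2097575475623}{2972271189745}} = \frac{1}{\frac{26671627090142007458}{2972271189745}} = \frac{2972271189745}{26671627090142007458}$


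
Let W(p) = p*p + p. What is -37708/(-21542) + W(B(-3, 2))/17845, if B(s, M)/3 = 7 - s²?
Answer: 67354552/38441699 ≈ 1.7521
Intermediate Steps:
B(s, M) = 21 - 3*s² (B(s, M) = 3*(7 - s²) = 21 - 3*s²)
W(p) = p + p² (W(p) = p² + p = p + p²)
-37708/(-21542) + W(B(-3, 2))/17845 = -37708/(-21542) + ((21 - 3*(-3)²)*(1 + (21 - 3*(-3)²)))/17845 = -37708*(-1/21542) + ((21 - 3*9)*(1 + (21 - 3*9)))*(1/17845) = 18854/10771 + ((21 - 27)*(1 + (21 - 27)))*(1/17845) = 18854/10771 - 6*(1 - 6)*(1/17845) = 18854/10771 - 6*(-5)*(1/17845) = 18854/10771 + 30*(1/17845) = 18854/10771 + 6/3569 = 67354552/38441699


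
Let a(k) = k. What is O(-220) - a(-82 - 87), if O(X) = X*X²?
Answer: -10647831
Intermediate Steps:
O(X) = X³
O(-220) - a(-82 - 87) = (-220)³ - (-82 - 87) = -10648000 - 1*(-169) = -10648000 + 169 = -10647831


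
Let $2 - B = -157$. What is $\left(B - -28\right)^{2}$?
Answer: $34969$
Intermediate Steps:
$B = 159$ ($B = 2 - -157 = 2 + 157 = 159$)
$\left(B - -28\right)^{2} = \left(159 - -28\right)^{2} = \left(159 + 28\right)^{2} = 187^{2} = 34969$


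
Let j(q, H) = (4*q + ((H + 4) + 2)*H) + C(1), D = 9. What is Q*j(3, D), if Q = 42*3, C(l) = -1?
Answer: 18396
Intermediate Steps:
Q = 126
j(q, H) = -1 + 4*q + H*(6 + H) (j(q, H) = (4*q + ((H + 4) + 2)*H) - 1 = (4*q + ((4 + H) + 2)*H) - 1 = (4*q + (6 + H)*H) - 1 = (4*q + H*(6 + H)) - 1 = -1 + 4*q + H*(6 + H))
Q*j(3, D) = 126*(-1 + 9² + 4*3 + 6*9) = 126*(-1 + 81 + 12 + 54) = 126*146 = 18396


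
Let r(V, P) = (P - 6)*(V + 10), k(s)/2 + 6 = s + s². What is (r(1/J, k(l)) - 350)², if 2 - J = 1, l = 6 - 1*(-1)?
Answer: 467856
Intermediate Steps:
l = 7 (l = 6 + 1 = 7)
k(s) = -12 + 2*s + 2*s² (k(s) = -12 + 2*(s + s²) = -12 + (2*s + 2*s²) = -12 + 2*s + 2*s²)
J = 1 (J = 2 - 1*1 = 2 - 1 = 1)
r(V, P) = (-6 + P)*(10 + V)
(r(1/J, k(l)) - 350)² = ((-60 - 6/1 + 10*(-12 + 2*7 + 2*7²) + (-12 + 2*7 + 2*7²)/1) - 350)² = ((-60 - 6*1 + 10*(-12 + 14 + 2*49) + (-12 + 14 + 2*49)*1) - 350)² = ((-60 - 6 + 10*(-12 + 14 + 98) + (-12 + 14 + 98)*1) - 350)² = ((-60 - 6 + 10*100 + 100*1) - 350)² = ((-60 - 6 + 1000 + 100) - 350)² = (1034 - 350)² = 684² = 467856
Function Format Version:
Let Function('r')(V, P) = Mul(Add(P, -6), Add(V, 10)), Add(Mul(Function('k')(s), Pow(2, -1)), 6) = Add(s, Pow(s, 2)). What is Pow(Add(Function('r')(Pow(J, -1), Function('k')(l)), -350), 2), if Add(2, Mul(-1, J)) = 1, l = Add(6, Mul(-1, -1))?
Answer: 467856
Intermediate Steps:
l = 7 (l = Add(6, 1) = 7)
Function('k')(s) = Add(-12, Mul(2, s), Mul(2, Pow(s, 2))) (Function('k')(s) = Add(-12, Mul(2, Add(s, Pow(s, 2)))) = Add(-12, Add(Mul(2, s), Mul(2, Pow(s, 2)))) = Add(-12, Mul(2, s), Mul(2, Pow(s, 2))))
J = 1 (J = Add(2, Mul(-1, 1)) = Add(2, -1) = 1)
Function('r')(V, P) = Mul(Add(-6, P), Add(10, V))
Pow(Add(Function('r')(Pow(J, -1), Function('k')(l)), -350), 2) = Pow(Add(Add(-60, Mul(-6, Pow(1, -1)), Mul(10, Add(-12, Mul(2, 7), Mul(2, Pow(7, 2)))), Mul(Add(-12, Mul(2, 7), Mul(2, Pow(7, 2))), Pow(1, -1))), -350), 2) = Pow(Add(Add(-60, Mul(-6, 1), Mul(10, Add(-12, 14, Mul(2, 49))), Mul(Add(-12, 14, Mul(2, 49)), 1)), -350), 2) = Pow(Add(Add(-60, -6, Mul(10, Add(-12, 14, 98)), Mul(Add(-12, 14, 98), 1)), -350), 2) = Pow(Add(Add(-60, -6, Mul(10, 100), Mul(100, 1)), -350), 2) = Pow(Add(Add(-60, -6, 1000, 100), -350), 2) = Pow(Add(1034, -350), 2) = Pow(684, 2) = 467856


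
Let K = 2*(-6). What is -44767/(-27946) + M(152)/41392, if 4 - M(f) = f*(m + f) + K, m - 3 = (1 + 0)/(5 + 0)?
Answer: 4193067/4061590 ≈ 1.0324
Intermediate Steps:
m = 16/5 (m = 3 + (1 + 0)/(5 + 0) = 3 + 1/5 = 3 + 1*(⅕) = 3 + ⅕ = 16/5 ≈ 3.2000)
K = -12
M(f) = 16 - f*(16/5 + f) (M(f) = 4 - (f*(16/5 + f) - 12) = 4 - (-12 + f*(16/5 + f)) = 4 + (12 - f*(16/5 + f)) = 16 - f*(16/5 + f))
-44767/(-27946) + M(152)/41392 = -44767/(-27946) + (16 - 1*152² - 16/5*152)/41392 = -44767*(-1/27946) + (16 - 1*23104 - 2432/5)*(1/41392) = 503/314 + (16 - 23104 - 2432/5)*(1/41392) = 503/314 - 117872/5*1/41392 = 503/314 - 7367/12935 = 4193067/4061590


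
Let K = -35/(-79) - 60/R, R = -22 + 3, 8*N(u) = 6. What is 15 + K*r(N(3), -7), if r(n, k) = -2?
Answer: 11705/1501 ≈ 7.7981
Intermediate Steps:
N(u) = ¾ (N(u) = (⅛)*6 = ¾)
R = -19
K = 5405/1501 (K = -35/(-79) - 60/(-19) = -35*(-1/79) - 60*(-1/19) = 35/79 + 60/19 = 5405/1501 ≈ 3.6009)
15 + K*r(N(3), -7) = 15 + (5405/1501)*(-2) = 15 - 10810/1501 = 11705/1501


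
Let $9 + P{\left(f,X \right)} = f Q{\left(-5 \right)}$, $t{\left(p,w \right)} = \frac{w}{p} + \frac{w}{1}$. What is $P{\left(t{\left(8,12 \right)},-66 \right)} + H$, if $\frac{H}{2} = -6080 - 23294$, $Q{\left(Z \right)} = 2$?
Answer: $-58730$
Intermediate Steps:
$t{\left(p,w \right)} = w + \frac{w}{p}$ ($t{\left(p,w \right)} = \frac{w}{p} + w 1 = \frac{w}{p} + w = w + \frac{w}{p}$)
$P{\left(f,X \right)} = -9 + 2 f$ ($P{\left(f,X \right)} = -9 + f 2 = -9 + 2 f$)
$H = -58748$ ($H = 2 \left(-6080 - 23294\right) = 2 \left(-29374\right) = -58748$)
$P{\left(t{\left(8,12 \right)},-66 \right)} + H = \left(-9 + 2 \left(12 + \frac{12}{8}\right)\right) - 58748 = \left(-9 + 2 \left(12 + 12 \cdot \frac{1}{8}\right)\right) - 58748 = \left(-9 + 2 \left(12 + \frac{3}{2}\right)\right) - 58748 = \left(-9 + 2 \cdot \frac{27}{2}\right) - 58748 = \left(-9 + 27\right) - 58748 = 18 - 58748 = -58730$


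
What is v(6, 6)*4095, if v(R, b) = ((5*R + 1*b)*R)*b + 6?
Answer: 5331690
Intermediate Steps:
v(R, b) = 6 + R*b*(b + 5*R) (v(R, b) = ((5*R + b)*R)*b + 6 = ((b + 5*R)*R)*b + 6 = (R*(b + 5*R))*b + 6 = R*b*(b + 5*R) + 6 = 6 + R*b*(b + 5*R))
v(6, 6)*4095 = (6 + 6*6² + 5*6*6²)*4095 = (6 + 6*36 + 5*6*36)*4095 = (6 + 216 + 1080)*4095 = 1302*4095 = 5331690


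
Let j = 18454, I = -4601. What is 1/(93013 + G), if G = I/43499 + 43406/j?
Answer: 401365273/37333089742919 ≈ 1.0751e-5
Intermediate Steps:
G = 901605370/401365273 (G = -4601/43499 + 43406/18454 = -4601*1/43499 + 43406*(1/18454) = -4601/43499 + 21703/9227 = 901605370/401365273 ≈ 2.2463)
1/(93013 + G) = 1/(93013 + 901605370/401365273) = 1/(37333089742919/401365273) = 401365273/37333089742919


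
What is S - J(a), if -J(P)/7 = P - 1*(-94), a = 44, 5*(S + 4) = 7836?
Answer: 12646/5 ≈ 2529.2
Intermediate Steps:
S = 7816/5 (S = -4 + (1/5)*7836 = -4 + 7836/5 = 7816/5 ≈ 1563.2)
J(P) = -658 - 7*P (J(P) = -7*(P - 1*(-94)) = -7*(P + 94) = -7*(94 + P) = -658 - 7*P)
S - J(a) = 7816/5 - (-658 - 7*44) = 7816/5 - (-658 - 308) = 7816/5 - 1*(-966) = 7816/5 + 966 = 12646/5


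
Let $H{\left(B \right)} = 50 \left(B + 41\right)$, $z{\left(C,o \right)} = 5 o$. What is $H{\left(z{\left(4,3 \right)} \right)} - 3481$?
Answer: $-681$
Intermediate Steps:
$H{\left(B \right)} = 2050 + 50 B$ ($H{\left(B \right)} = 50 \left(41 + B\right) = 2050 + 50 B$)
$H{\left(z{\left(4,3 \right)} \right)} - 3481 = \left(2050 + 50 \cdot 5 \cdot 3\right) - 3481 = \left(2050 + 50 \cdot 15\right) - 3481 = \left(2050 + 750\right) - 3481 = 2800 - 3481 = -681$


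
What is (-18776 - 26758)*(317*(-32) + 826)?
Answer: 424285812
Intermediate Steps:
(-18776 - 26758)*(317*(-32) + 826) = -45534*(-10144 + 826) = -45534*(-9318) = 424285812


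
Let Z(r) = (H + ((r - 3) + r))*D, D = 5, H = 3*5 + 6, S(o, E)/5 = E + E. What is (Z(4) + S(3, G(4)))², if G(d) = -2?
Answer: 12100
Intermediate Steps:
S(o, E) = 10*E (S(o, E) = 5*(E + E) = 5*(2*E) = 10*E)
H = 21 (H = 15 + 6 = 21)
Z(r) = 90 + 10*r (Z(r) = (21 + ((r - 3) + r))*5 = (21 + ((-3 + r) + r))*5 = (21 + (-3 + 2*r))*5 = (18 + 2*r)*5 = 90 + 10*r)
(Z(4) + S(3, G(4)))² = ((90 + 10*4) + 10*(-2))² = ((90 + 40) - 20)² = (130 - 20)² = 110² = 12100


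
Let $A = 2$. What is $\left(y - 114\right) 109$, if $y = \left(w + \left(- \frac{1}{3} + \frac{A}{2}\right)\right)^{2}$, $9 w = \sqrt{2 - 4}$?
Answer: $- \frac{1002800}{81} + \frac{436 i \sqrt{2}}{27} \approx -12380.0 + 22.837 i$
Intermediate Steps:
$w = \frac{i \sqrt{2}}{9}$ ($w = \frac{\sqrt{2 - 4}}{9} = \frac{\sqrt{-2}}{9} = \frac{i \sqrt{2}}{9} \approx 0.15713 i$)
$y = \left(\frac{2}{3} + \frac{i \sqrt{2}}{9}\right)^{2}$ ($y = \left(\frac{i \sqrt{2}}{9} + \left(- \frac{1}{3} + \frac{2}{2}\right)\right)^{2} = \left(\frac{i \sqrt{2}}{9} + \left(\left(-1\right) \frac{1}{3} + 2 \cdot \frac{1}{2}\right)\right)^{2} = \left(\frac{i \sqrt{2}}{9} + \left(- \frac{1}{3} + 1\right)\right)^{2} = \left(\frac{i \sqrt{2}}{9} + \frac{2}{3}\right)^{2} = \left(\frac{2}{3} + \frac{i \sqrt{2}}{9}\right)^{2} \approx 0.41975 + 0.20951 i$)
$\left(y - 114\right) 109 = \left(\frac{\left(6 + i \sqrt{2}\right)^{2}}{81} - 114\right) 109 = \left(-114 + \frac{\left(6 + i \sqrt{2}\right)^{2}}{81}\right) 109 = -12426 + \frac{109 \left(6 + i \sqrt{2}\right)^{2}}{81}$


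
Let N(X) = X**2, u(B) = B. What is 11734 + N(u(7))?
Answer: 11783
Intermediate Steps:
11734 + N(u(7)) = 11734 + 7**2 = 11734 + 49 = 11783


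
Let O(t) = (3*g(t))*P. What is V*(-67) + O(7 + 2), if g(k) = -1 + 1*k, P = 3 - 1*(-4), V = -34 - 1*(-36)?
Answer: 34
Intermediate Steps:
V = 2 (V = -34 + 36 = 2)
P = 7 (P = 3 + 4 = 7)
g(k) = -1 + k
O(t) = -21 + 21*t (O(t) = (3*(-1 + t))*7 = (-3 + 3*t)*7 = -21 + 21*t)
V*(-67) + O(7 + 2) = 2*(-67) + (-21 + 21*(7 + 2)) = -134 + (-21 + 21*9) = -134 + (-21 + 189) = -134 + 168 = 34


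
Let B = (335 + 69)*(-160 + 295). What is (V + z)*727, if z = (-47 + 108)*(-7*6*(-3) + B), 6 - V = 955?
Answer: 2423583179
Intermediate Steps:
V = -949 (V = 6 - 1*955 = 6 - 955 = -949)
B = 54540 (B = 404*135 = 54540)
z = 3334626 (z = (-47 + 108)*(-7*6*(-3) + 54540) = 61*(-42*(-3) + 54540) = 61*(126 + 54540) = 61*54666 = 3334626)
(V + z)*727 = (-949 + 3334626)*727 = 3333677*727 = 2423583179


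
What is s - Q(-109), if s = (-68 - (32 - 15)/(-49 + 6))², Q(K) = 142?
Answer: 8188091/1849 ≈ 4428.4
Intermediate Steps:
s = 8450649/1849 (s = (-68 - 17/(-43))² = (-68 - 17*(-1)/43)² = (-68 - 1*(-17/43))² = (-68 + 17/43)² = (-2907/43)² = 8450649/1849 ≈ 4570.4)
s - Q(-109) = 8450649/1849 - 1*142 = 8450649/1849 - 142 = 8188091/1849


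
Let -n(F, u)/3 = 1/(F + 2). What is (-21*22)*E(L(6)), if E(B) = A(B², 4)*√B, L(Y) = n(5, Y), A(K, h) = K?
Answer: -594*I*√21/49 ≈ -55.552*I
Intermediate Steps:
n(F, u) = -3/(2 + F) (n(F, u) = -3/(F + 2) = -3/(2 + F))
L(Y) = -3/7 (L(Y) = -3/(2 + 5) = -3/7)
E(B) = B^(5/2) (E(B) = B²*√B = B^(5/2))
(-21*22)*E(L(6)) = (-21*22)*(-3/7)^(5/2) = -594*I*√21/49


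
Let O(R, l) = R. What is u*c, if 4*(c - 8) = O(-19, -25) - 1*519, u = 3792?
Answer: -479688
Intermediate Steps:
c = -253/2 (c = 8 + (-19 - 1*519)/4 = 8 + (-19 - 519)/4 = 8 + (¼)*(-538) = 8 - 269/2 = -253/2 ≈ -126.50)
u*c = 3792*(-253/2) = -479688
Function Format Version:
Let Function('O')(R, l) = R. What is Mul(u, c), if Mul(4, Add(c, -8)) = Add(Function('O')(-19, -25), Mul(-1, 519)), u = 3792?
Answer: -479688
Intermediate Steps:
c = Rational(-253, 2) (c = Add(8, Mul(Rational(1, 4), Add(-19, Mul(-1, 519)))) = Add(8, Mul(Rational(1, 4), Add(-19, -519))) = Add(8, Mul(Rational(1, 4), -538)) = Add(8, Rational(-269, 2)) = Rational(-253, 2) ≈ -126.50)
Mul(u, c) = Mul(3792, Rational(-253, 2)) = -479688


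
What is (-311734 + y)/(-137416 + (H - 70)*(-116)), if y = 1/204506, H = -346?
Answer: 63751473403/18233754960 ≈ 3.4963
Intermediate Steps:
y = 1/204506 ≈ 4.8898e-6
(-311734 + y)/(-137416 + (H - 70)*(-116)) = (-311734 + 1/204506)/(-137416 + (-346 - 70)*(-116)) = -63751473403/(204506*(-137416 - 416*(-116))) = -63751473403/(204506*(-137416 + 48256)) = -63751473403/204506/(-89160) = -63751473403/204506*(-1/89160) = 63751473403/18233754960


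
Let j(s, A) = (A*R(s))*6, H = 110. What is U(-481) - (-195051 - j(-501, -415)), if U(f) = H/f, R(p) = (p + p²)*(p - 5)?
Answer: 151810894389421/481 ≈ 3.1562e+11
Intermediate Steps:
R(p) = (-5 + p)*(p + p²) (R(p) = (p + p²)*(-5 + p) = (-5 + p)*(p + p²))
U(f) = 110/f
j(s, A) = 6*A*s*(-5 + s² - 4*s) (j(s, A) = (A*(s*(-5 + s² - 4*s)))*6 = (A*s*(-5 + s² - 4*s))*6 = 6*A*s*(-5 + s² - 4*s))
U(-481) - (-195051 - j(-501, -415)) = 110/(-481) - (-195051 - 6*(-415)*(-501)*(-5 + (-501)² - 4*(-501))) = 110*(-1/481) - (-195051 - 6*(-415)*(-501)*(-5 + 251001 + 2004)) = -110/481 - (-195051 - 6*(-415)*(-501)*253000) = -110/481 - (-195051 - 1*315614970000) = -110/481 - (-195051 - 315614970000) = -110/481 - 1*(-315615165051) = -110/481 + 315615165051 = 151810894389421/481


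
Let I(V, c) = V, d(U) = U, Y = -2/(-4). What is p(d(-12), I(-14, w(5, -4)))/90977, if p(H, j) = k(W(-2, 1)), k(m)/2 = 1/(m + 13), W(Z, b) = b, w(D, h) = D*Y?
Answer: 1/636839 ≈ 1.5703e-6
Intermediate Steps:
Y = 1/2 (Y = -2*(-1/4) = 1/2 ≈ 0.50000)
w(D, h) = D/2 (w(D, h) = D*(1/2) = D/2)
k(m) = 2/(13 + m) (k(m) = 2/(m + 13) = 2/(13 + m))
p(H, j) = 1/7 (p(H, j) = 2/(13 + 1) = 2/14 = 2*(1/14) = 1/7)
p(d(-12), I(-14, w(5, -4)))/90977 = (1/7)/90977 = (1/7)*(1/90977) = 1/636839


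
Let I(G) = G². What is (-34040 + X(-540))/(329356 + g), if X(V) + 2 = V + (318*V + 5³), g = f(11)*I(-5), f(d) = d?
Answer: -206177/329631 ≈ -0.62548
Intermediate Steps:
g = 275 (g = 11*(-5)² = 11*25 = 275)
X(V) = 123 + 319*V (X(V) = -2 + (V + (318*V + 5³)) = -2 + (V + (318*V + 125)) = -2 + (V + (125 + 318*V)) = -2 + (125 + 319*V) = 123 + 319*V)
(-34040 + X(-540))/(329356 + g) = (-34040 + (123 + 319*(-540)))/(329356 + 275) = (-34040 + (123 - 172260))/329631 = (-34040 - 172137)*(1/329631) = -206177*1/329631 = -206177/329631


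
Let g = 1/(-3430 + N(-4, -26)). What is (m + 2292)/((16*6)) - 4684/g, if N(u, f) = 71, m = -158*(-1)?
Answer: 755211913/48 ≈ 1.5734e+7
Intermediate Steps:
m = 158
g = -1/3359 (g = 1/(-3430 + 71) = 1/(-3359) = -1/3359 ≈ -0.00029771)
(m + 2292)/((16*6)) - 4684/g = (158 + 2292)/((16*6)) - 4684/(-1/3359) = 2450/96 - 4684*(-3359) = 2450*(1/96) + 15733556 = 1225/48 + 15733556 = 755211913/48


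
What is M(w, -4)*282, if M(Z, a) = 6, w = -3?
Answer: 1692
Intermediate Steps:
M(w, -4)*282 = 6*282 = 1692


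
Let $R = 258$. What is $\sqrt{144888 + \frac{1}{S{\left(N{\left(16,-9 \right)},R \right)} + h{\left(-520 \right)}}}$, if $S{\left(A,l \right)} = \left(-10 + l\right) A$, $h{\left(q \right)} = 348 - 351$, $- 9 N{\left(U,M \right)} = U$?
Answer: $\frac{\sqrt{2312416066245}}{3995} \approx 380.64$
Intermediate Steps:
$N{\left(U,M \right)} = - \frac{U}{9}$
$h{\left(q \right)} = -3$
$S{\left(A,l \right)} = A \left(-10 + l\right)$
$\sqrt{144888 + \frac{1}{S{\left(N{\left(16,-9 \right)},R \right)} + h{\left(-520 \right)}}} = \sqrt{144888 + \frac{1}{\left(- \frac{1}{9}\right) 16 \left(-10 + 258\right) - 3}} = \sqrt{144888 + \frac{1}{\left(- \frac{16}{9}\right) 248 - 3}} = \sqrt{144888 + \frac{1}{- \frac{3968}{9} - 3}} = \sqrt{144888 + \frac{1}{- \frac{3995}{9}}} = \sqrt{144888 - \frac{9}{3995}} = \sqrt{\frac{578827551}{3995}} = \frac{\sqrt{2312416066245}}{3995}$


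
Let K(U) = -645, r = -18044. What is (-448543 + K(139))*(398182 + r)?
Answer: -170753427944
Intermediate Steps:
(-448543 + K(139))*(398182 + r) = (-448543 - 645)*(398182 - 18044) = -449188*380138 = -170753427944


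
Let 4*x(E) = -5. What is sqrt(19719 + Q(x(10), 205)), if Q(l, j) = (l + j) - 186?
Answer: sqrt(78947)/2 ≈ 140.49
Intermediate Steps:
x(E) = -5/4 (x(E) = (1/4)*(-5) = -5/4)
Q(l, j) = -186 + j + l (Q(l, j) = (j + l) - 186 = -186 + j + l)
sqrt(19719 + Q(x(10), 205)) = sqrt(19719 + (-186 + 205 - 5/4)) = sqrt(19719 + 71/4) = sqrt(78947/4) = sqrt(78947)/2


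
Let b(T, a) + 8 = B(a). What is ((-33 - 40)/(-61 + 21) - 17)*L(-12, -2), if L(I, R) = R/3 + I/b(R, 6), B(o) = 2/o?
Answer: -18817/1380 ≈ -13.636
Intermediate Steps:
b(T, a) = -8 + 2/a
L(I, R) = -3*I/23 + R/3 (L(I, R) = R/3 + I/(-8 + 2/6) = R*(1/3) + I/(-8 + 2*(1/6)) = R/3 + I/(-8 + 1/3) = R/3 + I/(-23/3) = R/3 + I*(-3/23) = R/3 - 3*I/23 = -3*I/23 + R/3)
((-33 - 40)/(-61 + 21) - 17)*L(-12, -2) = ((-33 - 40)/(-61 + 21) - 17)*(-3/23*(-12) + (1/3)*(-2)) = (-73/(-40) - 17)*(36/23 - 2/3) = (-73*(-1/40) - 17)*(62/69) = (73/40 - 17)*(62/69) = -607/40*62/69 = -18817/1380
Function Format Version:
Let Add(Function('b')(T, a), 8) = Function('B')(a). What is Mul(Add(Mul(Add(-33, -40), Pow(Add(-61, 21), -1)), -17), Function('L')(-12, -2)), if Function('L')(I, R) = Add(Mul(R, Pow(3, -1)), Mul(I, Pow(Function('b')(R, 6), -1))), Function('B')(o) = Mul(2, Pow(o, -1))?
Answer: Rational(-18817, 1380) ≈ -13.636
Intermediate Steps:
Function('b')(T, a) = Add(-8, Mul(2, Pow(a, -1)))
Function('L')(I, R) = Add(Mul(Rational(-3, 23), I), Mul(Rational(1, 3), R)) (Function('L')(I, R) = Add(Mul(R, Pow(3, -1)), Mul(I, Pow(Add(-8, Mul(2, Pow(6, -1))), -1))) = Add(Mul(R, Rational(1, 3)), Mul(I, Pow(Add(-8, Mul(2, Rational(1, 6))), -1))) = Add(Mul(Rational(1, 3), R), Mul(I, Pow(Add(-8, Rational(1, 3)), -1))) = Add(Mul(Rational(1, 3), R), Mul(I, Pow(Rational(-23, 3), -1))) = Add(Mul(Rational(1, 3), R), Mul(I, Rational(-3, 23))) = Add(Mul(Rational(1, 3), R), Mul(Rational(-3, 23), I)) = Add(Mul(Rational(-3, 23), I), Mul(Rational(1, 3), R)))
Mul(Add(Mul(Add(-33, -40), Pow(Add(-61, 21), -1)), -17), Function('L')(-12, -2)) = Mul(Add(Mul(Add(-33, -40), Pow(Add(-61, 21), -1)), -17), Add(Mul(Rational(-3, 23), -12), Mul(Rational(1, 3), -2))) = Mul(Add(Mul(-73, Pow(-40, -1)), -17), Add(Rational(36, 23), Rational(-2, 3))) = Mul(Add(Mul(-73, Rational(-1, 40)), -17), Rational(62, 69)) = Mul(Add(Rational(73, 40), -17), Rational(62, 69)) = Mul(Rational(-607, 40), Rational(62, 69)) = Rational(-18817, 1380)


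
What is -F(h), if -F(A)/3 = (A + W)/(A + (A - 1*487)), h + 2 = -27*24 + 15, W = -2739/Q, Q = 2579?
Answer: 4921212/4531303 ≈ 1.0860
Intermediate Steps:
W = -2739/2579 ≈ -1.0620
h = -635 (h = -2 + (-27*24 + 15) = -2 + (-648 + 15) = -2 - 633 = -635)
F(A) = -3*(-2739/2579 + A)/(-487 + 2*A) (F(A) = -3*(A - 2739/2579)/(A + (A - 1*487)) = -3*(-2739/2579 + A)/(A + (A - 487)) = -3*(-2739/2579 + A)/(A + (-487 + A)) = -3*(-2739/2579 + A)/(-487 + 2*A))
-F(h) = -3*(2739 - 2579*(-635))/(2579*(-487 + 2*(-635))) = -3*(2739 + 1637665)/(2579*(-487 - 1270)) = -3*1640404/(2579*(-1757)) = -3*(-1)*1640404/(2579*1757) = -1*(-4921212/4531303) = 4921212/4531303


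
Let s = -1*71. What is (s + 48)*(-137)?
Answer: 3151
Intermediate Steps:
s = -71
(s + 48)*(-137) = (-71 + 48)*(-137) = -23*(-137) = 3151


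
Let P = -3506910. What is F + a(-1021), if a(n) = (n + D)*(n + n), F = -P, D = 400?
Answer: 4774992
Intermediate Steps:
F = 3506910 (F = -1*(-3506910) = 3506910)
a(n) = 2*n*(400 + n) (a(n) = (n + 400)*(n + n) = (400 + n)*(2*n) = 2*n*(400 + n))
F + a(-1021) = 3506910 + 2*(-1021)*(400 - 1021) = 3506910 + 2*(-1021)*(-621) = 3506910 + 1268082 = 4774992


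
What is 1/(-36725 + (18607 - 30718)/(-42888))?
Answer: -14296/525016563 ≈ -2.7230e-5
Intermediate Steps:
1/(-36725 + (18607 - 30718)/(-42888)) = 1/(-36725 - 12111*(-1/42888)) = 1/(-36725 + 4037/14296) = 1/(-525016563/14296) = -14296/525016563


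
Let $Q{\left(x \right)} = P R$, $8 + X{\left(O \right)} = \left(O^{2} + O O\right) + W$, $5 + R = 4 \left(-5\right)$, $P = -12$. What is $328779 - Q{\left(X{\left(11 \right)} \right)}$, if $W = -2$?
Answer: $328479$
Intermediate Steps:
$R = -25$ ($R = -5 + 4 \left(-5\right) = -5 - 20 = -25$)
$X{\left(O \right)} = -10 + 2 O^{2}$ ($X{\left(O \right)} = -8 - \left(2 - O^{2} - O O\right) = -8 + \left(\left(O^{2} + O^{2}\right) - 2\right) = -8 + \left(2 O^{2} - 2\right) = -8 + \left(-2 + 2 O^{2}\right) = -10 + 2 O^{2}$)
$Q{\left(x \right)} = 300$ ($Q{\left(x \right)} = \left(-12\right) \left(-25\right) = 300$)
$328779 - Q{\left(X{\left(11 \right)} \right)} = 328779 - 300 = 328479$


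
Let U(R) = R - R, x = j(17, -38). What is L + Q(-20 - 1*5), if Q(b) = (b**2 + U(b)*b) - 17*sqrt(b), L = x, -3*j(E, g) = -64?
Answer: 1939/3 - 85*I ≈ 646.33 - 85.0*I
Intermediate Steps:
j(E, g) = 64/3 (j(E, g) = -1/3*(-64) = 64/3)
x = 64/3 ≈ 21.333
L = 64/3 ≈ 21.333
U(R) = 0
Q(b) = b**2 - 17*sqrt(b) (Q(b) = (b**2 + 0*b) - 17*sqrt(b) = (b**2 + 0) - 17*sqrt(b) = b**2 - 17*sqrt(b))
L + Q(-20 - 1*5) = 64/3 + ((-20 - 1*5)**2 - 17*sqrt(-20 - 1*5)) = 64/3 + ((-20 - 5)**2 - 17*sqrt(-20 - 5)) = 64/3 + ((-25)**2 - 85*I) = 64/3 + (625 - 85*I) = 1939/3 - 85*I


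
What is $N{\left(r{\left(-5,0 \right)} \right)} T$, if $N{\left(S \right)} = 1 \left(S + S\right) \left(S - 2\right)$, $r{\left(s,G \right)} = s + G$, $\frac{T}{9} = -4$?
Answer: $-2520$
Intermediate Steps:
$T = -36$ ($T = 9 \left(-4\right) = -36$)
$r{\left(s,G \right)} = G + s$
$N{\left(S \right)} = 2 S \left(-2 + S\right)$ ($N{\left(S \right)} = 1 \cdot 2 S \left(-2 + S\right) = 2 S \left(-2 + S\right)$)
$N{\left(r{\left(-5,0 \right)} \right)} T = 2 \left(0 - 5\right) \left(-2 + \left(0 - 5\right)\right) \left(-36\right) = 2 \left(-5\right) \left(-2 - 5\right) \left(-36\right) = 2 \left(-5\right) \left(-7\right) \left(-36\right) = 70 \left(-36\right) = -2520$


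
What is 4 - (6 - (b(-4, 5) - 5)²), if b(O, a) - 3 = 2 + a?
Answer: 23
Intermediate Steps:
b(O, a) = 5 + a (b(O, a) = 3 + (2 + a) = 5 + a)
4 - (6 - (b(-4, 5) - 5)²) = 4 - (6 - ((5 + 5) - 5)²) = 4 - (6 - (10 - 5)²) = 4 - (6 - 1*5²) = 4 - (6 - 1*25) = 4 - (6 - 25) = 4 - 1*(-19) = 4 + 19 = 23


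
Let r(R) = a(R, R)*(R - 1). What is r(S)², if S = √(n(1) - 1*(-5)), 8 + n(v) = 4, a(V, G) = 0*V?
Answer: 0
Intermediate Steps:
a(V, G) = 0
n(v) = -4 (n(v) = -8 + 4 = -4)
S = 1 (S = √(-4 - 1*(-5)) = √(-4 + 5) = √1 = 1)
r(R) = 0 (r(R) = 0*(R - 1) = 0*(-1 + R) = 0)
r(S)² = 0² = 0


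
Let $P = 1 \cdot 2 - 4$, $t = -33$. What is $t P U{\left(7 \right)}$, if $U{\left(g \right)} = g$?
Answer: $462$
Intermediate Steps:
$P = -2$ ($P = 2 - 4 = -2$)
$t P U{\left(7 \right)} = \left(-33\right) \left(-2\right) 7 = 66 \cdot 7 = 462$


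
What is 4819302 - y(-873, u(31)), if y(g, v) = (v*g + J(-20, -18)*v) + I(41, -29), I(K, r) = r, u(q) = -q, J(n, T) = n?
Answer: 4791648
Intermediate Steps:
y(g, v) = -29 - 20*v + g*v (y(g, v) = (v*g - 20*v) - 29 = (g*v - 20*v) - 29 = (-20*v + g*v) - 29 = -29 - 20*v + g*v)
4819302 - y(-873, u(31)) = 4819302 - (-29 - (-20)*31 - (-873)*31) = 4819302 - (-29 - 20*(-31) - 873*(-31)) = 4819302 - (-29 + 620 + 27063) = 4819302 - 1*27654 = 4819302 - 27654 = 4791648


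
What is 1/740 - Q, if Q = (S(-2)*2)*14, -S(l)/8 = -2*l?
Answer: 663041/740 ≈ 896.00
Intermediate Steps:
S(l) = 16*l (S(l) = -(-16)*l = 16*l)
Q = -896 (Q = ((16*(-2))*2)*14 = -32*2*14 = -64*14 = -896)
1/740 - Q = 1/740 - 1*(-896) = 1/740 + 896 = 663041/740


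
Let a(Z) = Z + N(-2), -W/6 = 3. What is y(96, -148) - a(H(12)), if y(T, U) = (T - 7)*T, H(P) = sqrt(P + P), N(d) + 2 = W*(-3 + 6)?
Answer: 8600 - 2*sqrt(6) ≈ 8595.1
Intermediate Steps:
W = -18 (W = -6*3 = -18)
N(d) = -56 (N(d) = -2 - 18*(-3 + 6) = -2 - 18*3 = -2 - 54 = -56)
H(P) = sqrt(2)*sqrt(P) (H(P) = sqrt(2*P) = sqrt(2)*sqrt(P))
y(T, U) = T*(-7 + T) (y(T, U) = (-7 + T)*T = T*(-7 + T))
a(Z) = -56 + Z (a(Z) = Z - 56 = -56 + Z)
y(96, -148) - a(H(12)) = 96*(-7 + 96) - (-56 + sqrt(2)*sqrt(12)) = 96*89 - (-56 + sqrt(2)*(2*sqrt(3))) = 8544 - (-56 + 2*sqrt(6)) = 8544 + (56 - 2*sqrt(6)) = 8600 - 2*sqrt(6)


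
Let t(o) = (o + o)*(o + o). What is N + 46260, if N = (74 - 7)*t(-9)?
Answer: 67968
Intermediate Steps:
t(o) = 4*o**2 (t(o) = (2*o)*(2*o) = 4*o**2)
N = 21708 (N = (74 - 7)*(4*(-9)**2) = 67*(4*81) = 67*324 = 21708)
N + 46260 = 21708 + 46260 = 67968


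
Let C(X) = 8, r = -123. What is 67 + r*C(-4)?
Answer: -917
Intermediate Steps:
67 + r*C(-4) = 67 - 123*8 = 67 - 984 = -917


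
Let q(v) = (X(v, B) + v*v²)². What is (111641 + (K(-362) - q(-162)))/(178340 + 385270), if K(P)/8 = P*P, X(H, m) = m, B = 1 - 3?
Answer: -6025168726969/187870 ≈ -3.2071e+7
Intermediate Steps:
B = -2
K(P) = 8*P² (K(P) = 8*(P*P) = 8*P²)
q(v) = (-2 + v³)² (q(v) = (-2 + v*v²)² = (-2 + v³)²)
(111641 + (K(-362) - q(-162)))/(178340 + 385270) = (111641 + (8*(-362)² - (-2 + (-162)³)²))/(178340 + 385270) = (111641 + (8*131044 - (-2 - 4251528)²))/563610 = (111641 + (1048352 - 1*(-4251530)²))*(1/563610) = (111641 + (1048352 - 1*18075507340900))*(1/563610) = (111641 + (1048352 - 18075507340900))*(1/563610) = (111641 - 18075506292548)*(1/563610) = -18075506180907*1/563610 = -6025168726969/187870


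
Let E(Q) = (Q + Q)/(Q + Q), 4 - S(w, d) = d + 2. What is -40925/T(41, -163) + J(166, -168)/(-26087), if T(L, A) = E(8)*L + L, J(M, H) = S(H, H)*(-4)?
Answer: -1067554715/2139134 ≈ -499.06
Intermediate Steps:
S(w, d) = 2 - d (S(w, d) = 4 - (d + 2) = 4 - (2 + d) = 4 + (-2 - d) = 2 - d)
E(Q) = 1 (E(Q) = (2*Q)/((2*Q)) = (2*Q)*(1/(2*Q)) = 1)
J(M, H) = -8 + 4*H (J(M, H) = (2 - H)*(-4) = -8 + 4*H)
T(L, A) = 2*L (T(L, A) = 1*L + L = L + L = 2*L)
-40925/T(41, -163) + J(166, -168)/(-26087) = -40925/(2*41) + (-8 + 4*(-168))/(-26087) = -40925/82 + (-8 - 672)*(-1/26087) = -40925*1/82 - 680*(-1/26087) = -40925/82 + 680/26087 = -1067554715/2139134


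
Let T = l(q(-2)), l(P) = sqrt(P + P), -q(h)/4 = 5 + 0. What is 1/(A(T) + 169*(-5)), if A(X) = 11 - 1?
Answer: -1/835 ≈ -0.0011976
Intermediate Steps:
q(h) = -20 (q(h) = -4*(5 + 0) = -4*5 = -20)
l(P) = sqrt(2)*sqrt(P) (l(P) = sqrt(2*P) = sqrt(2)*sqrt(P))
T = 2*I*sqrt(10) (T = sqrt(2)*sqrt(-20) = sqrt(2)*(2*I*sqrt(5)) = 2*I*sqrt(10) ≈ 6.3246*I)
A(X) = 10
1/(A(T) + 169*(-5)) = 1/(10 + 169*(-5)) = 1/(10 - 845) = 1/(-835) = -1/835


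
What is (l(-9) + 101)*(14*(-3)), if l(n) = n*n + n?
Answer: -7266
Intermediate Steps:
l(n) = n + n² (l(n) = n² + n = n + n²)
(l(-9) + 101)*(14*(-3)) = (-9*(1 - 9) + 101)*(14*(-3)) = (-9*(-8) + 101)*(-42) = (72 + 101)*(-42) = 173*(-42) = -7266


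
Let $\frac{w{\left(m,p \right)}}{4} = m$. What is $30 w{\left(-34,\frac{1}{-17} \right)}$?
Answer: $-4080$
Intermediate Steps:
$w{\left(m,p \right)} = 4 m$
$30 w{\left(-34,\frac{1}{-17} \right)} = 30 \cdot 4 \left(-34\right) = 30 \left(-136\right) = -4080$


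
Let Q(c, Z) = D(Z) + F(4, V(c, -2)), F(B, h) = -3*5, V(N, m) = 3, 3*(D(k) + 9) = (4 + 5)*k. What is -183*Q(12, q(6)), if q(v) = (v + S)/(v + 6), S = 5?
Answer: 15555/4 ≈ 3888.8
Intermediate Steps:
D(k) = -9 + 3*k (D(k) = -9 + ((4 + 5)*k)/3 = -9 + (9*k)/3 = -9 + 3*k)
q(v) = (5 + v)/(6 + v) (q(v) = (v + 5)/(v + 6) = (5 + v)/(6 + v))
F(B, h) = -15
Q(c, Z) = -24 + 3*Z (Q(c, Z) = (-9 + 3*Z) - 15 = -24 + 3*Z)
-183*Q(12, q(6)) = -183*(-24 + 3*((5 + 6)/(6 + 6))) = -183*(-24 + 3*(11/12)) = -183*(-24 + 11/4) = -183*(-85/4) = 15555/4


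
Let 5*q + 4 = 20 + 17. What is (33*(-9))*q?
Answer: -9801/5 ≈ -1960.2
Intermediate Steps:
q = 33/5 (q = -⅘ + (20 + 17)/5 = -⅘ + (⅕)*37 = -⅘ + 37/5 = 33/5 ≈ 6.6000)
(33*(-9))*q = (33*(-9))*(33/5) = -297*33/5 = -9801/5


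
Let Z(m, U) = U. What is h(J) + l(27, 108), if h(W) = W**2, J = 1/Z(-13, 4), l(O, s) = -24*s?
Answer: -41471/16 ≈ -2591.9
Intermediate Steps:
J = 1/4 ≈ 0.25000
h(J) + l(27, 108) = (1/4)**2 - 24*108 = 1/16 - 2592 = -41471/16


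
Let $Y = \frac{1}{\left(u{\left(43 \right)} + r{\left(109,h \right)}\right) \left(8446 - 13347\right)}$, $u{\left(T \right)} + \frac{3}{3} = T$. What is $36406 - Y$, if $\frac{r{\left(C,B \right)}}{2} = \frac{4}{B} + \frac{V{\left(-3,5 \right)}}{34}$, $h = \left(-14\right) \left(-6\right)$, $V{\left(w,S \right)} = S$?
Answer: $\frac{2700117722555}{74166833} \approx 36406.0$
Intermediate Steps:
$u{\left(T \right)} = -1 + T$
$h = 84$
$r{\left(C,B \right)} = \frac{5}{17} + \frac{8}{B}$ ($r{\left(C,B \right)} = 2 \left(\frac{4}{B} + \frac{5}{34}\right) = 2 \left(\frac{5}{34} + \frac{4}{B}\right) = \frac{5}{17} + \frac{8}{B}$)
$Y = - \frac{357}{74166833}$ ($Y = \frac{1}{\left(\left(-1 + 43\right) + \left(\frac{5}{17} + \frac{8}{84}\right)\right) \left(8446 - 13347\right)} = \frac{1}{\left(42 + \left(\frac{5}{17} + 8 \cdot \frac{1}{84}\right)\right) \left(-4901\right)} = \frac{1}{\left(42 + \left(\frac{5}{17} + \frac{2}{21}\right)\right) \left(-4901\right)} = \frac{1}{\left(42 + \frac{139}{357}\right) \left(-4901\right)} = \frac{1}{\frac{15133}{357} \left(-4901\right)} = \frac{1}{- \frac{74166833}{357}} = - \frac{357}{74166833} \approx -4.8135 \cdot 10^{-6}$)
$36406 - Y = 36406 - - \frac{357}{74166833} = 36406 + \frac{357}{74166833} = \frac{2700117722555}{74166833}$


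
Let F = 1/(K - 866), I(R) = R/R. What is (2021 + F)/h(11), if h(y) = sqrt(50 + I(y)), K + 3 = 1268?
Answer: 806380*sqrt(51)/20349 ≈ 283.00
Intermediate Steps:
K = 1265 (K = -3 + 1268 = 1265)
I(R) = 1
F = 1/399 (F = 1/(1265 - 866) = 1/399 ≈ 0.0025063)
h(y) = sqrt(51) (h(y) = sqrt(50 + 1) = sqrt(51))
(2021 + F)/h(11) = (2021 + 1/399)/(sqrt(51)) = 806380*(sqrt(51)/51)/399 = 806380*sqrt(51)/20349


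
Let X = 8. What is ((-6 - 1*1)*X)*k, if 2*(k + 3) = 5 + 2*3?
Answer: -140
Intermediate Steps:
k = 5/2 (k = -3 + (5 + 2*3)/2 = -3 + (5 + 6)/2 = -3 + (½)*11 = -3 + 11/2 = 5/2 ≈ 2.5000)
((-6 - 1*1)*X)*k = ((-6 - 1*1)*8)*(5/2) = ((-6 - 1)*8)*(5/2) = -7*8*(5/2) = -56*5/2 = -140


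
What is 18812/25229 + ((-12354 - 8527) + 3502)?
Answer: -438435979/25229 ≈ -17378.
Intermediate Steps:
18812/25229 + ((-12354 - 8527) + 3502) = 18812*(1/25229) + (-20881 + 3502) = 18812/25229 - 17379 = -438435979/25229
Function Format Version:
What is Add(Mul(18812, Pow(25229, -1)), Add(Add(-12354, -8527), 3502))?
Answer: Rational(-438435979, 25229) ≈ -17378.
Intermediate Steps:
Add(Mul(18812, Pow(25229, -1)), Add(Add(-12354, -8527), 3502)) = Add(Mul(18812, Rational(1, 25229)), Add(-20881, 3502)) = Add(Rational(18812, 25229), -17379) = Rational(-438435979, 25229)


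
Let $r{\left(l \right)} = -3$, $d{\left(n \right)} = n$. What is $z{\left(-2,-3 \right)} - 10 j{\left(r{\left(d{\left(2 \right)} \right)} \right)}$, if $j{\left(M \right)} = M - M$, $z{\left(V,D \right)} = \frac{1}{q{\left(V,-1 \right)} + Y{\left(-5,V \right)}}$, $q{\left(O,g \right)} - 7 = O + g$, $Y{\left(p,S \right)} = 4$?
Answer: $\frac{1}{8} \approx 0.125$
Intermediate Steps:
$q{\left(O,g \right)} = 7 + O + g$ ($q{\left(O,g \right)} = 7 + \left(O + g\right) = 7 + O + g$)
$z{\left(V,D \right)} = \frac{1}{10 + V}$ ($z{\left(V,D \right)} = \frac{1}{\left(7 + V - 1\right) + 4} = \frac{1}{\left(6 + V\right) + 4} = \frac{1}{10 + V}$)
$j{\left(M \right)} = 0$
$z{\left(-2,-3 \right)} - 10 j{\left(r{\left(d{\left(2 \right)} \right)} \right)} = \frac{1}{10 - 2} - 0 = \frac{1}{8} + 0 = \frac{1}{8}$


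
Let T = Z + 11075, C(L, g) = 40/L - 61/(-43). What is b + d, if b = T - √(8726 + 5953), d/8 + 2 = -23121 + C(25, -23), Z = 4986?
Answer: -36313253/215 - 3*√1631 ≈ -1.6902e+5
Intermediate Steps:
C(L, g) = 61/43 + 40/L (C(L, g) = 40/L - 61*(-1/43) = 40/L + 61/43 = 61/43 + 40/L)
d = -39766368/215 (d = -16 + 8*(-23121 + (61/43 + 40/25)) = -16 + 8*(-23121 + (61/43 + 40*(1/25))) = -16 + 8*(-23121 + (61/43 + 8/5)) = -16 + 8*(-23121 + 649/215) = -16 + 8*(-4970366/215) = -16 - 39762928/215 = -39766368/215 ≈ -1.8496e+5)
T = 16061 (T = 4986 + 11075 = 16061)
b = 16061 - 3*√1631 (b = 16061 - √(8726 + 5953) = 16061 - √14679 = 16061 - 3*√1631 ≈ 15940.)
b + d = (16061 - 3*√1631) - 39766368/215 = -36313253/215 - 3*√1631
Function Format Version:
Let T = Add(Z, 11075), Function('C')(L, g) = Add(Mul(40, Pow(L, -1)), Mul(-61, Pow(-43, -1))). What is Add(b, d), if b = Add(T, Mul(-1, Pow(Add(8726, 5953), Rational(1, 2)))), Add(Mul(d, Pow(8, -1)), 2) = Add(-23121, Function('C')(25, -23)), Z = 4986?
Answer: Add(Rational(-36313253, 215), Mul(-3, Pow(1631, Rational(1, 2)))) ≈ -1.6902e+5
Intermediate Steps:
Function('C')(L, g) = Add(Rational(61, 43), Mul(40, Pow(L, -1))) (Function('C')(L, g) = Add(Mul(40, Pow(L, -1)), Mul(-61, Rational(-1, 43))) = Add(Mul(40, Pow(L, -1)), Rational(61, 43)) = Add(Rational(61, 43), Mul(40, Pow(L, -1))))
d = Rational(-39766368, 215) (d = Add(-16, Mul(8, Add(-23121, Add(Rational(61, 43), Mul(40, Pow(25, -1)))))) = Add(-16, Mul(8, Add(-23121, Add(Rational(61, 43), Mul(40, Rational(1, 25)))))) = Add(-16, Mul(8, Add(-23121, Add(Rational(61, 43), Rational(8, 5))))) = Add(-16, Mul(8, Add(-23121, Rational(649, 215)))) = Add(-16, Mul(8, Rational(-4970366, 215))) = Add(-16, Rational(-39762928, 215)) = Rational(-39766368, 215) ≈ -1.8496e+5)
T = 16061 (T = Add(4986, 11075) = 16061)
b = Add(16061, Mul(-3, Pow(1631, Rational(1, 2)))) (b = Add(16061, Mul(-1, Pow(Add(8726, 5953), Rational(1, 2)))) = Add(16061, Mul(-1, Pow(14679, Rational(1, 2)))) = Add(16061, Mul(-1, Mul(3, Pow(1631, Rational(1, 2))))) = Add(16061, Mul(-3, Pow(1631, Rational(1, 2)))) ≈ 15940.)
Add(b, d) = Add(Add(16061, Mul(-3, Pow(1631, Rational(1, 2)))), Rational(-39766368, 215)) = Add(Rational(-36313253, 215), Mul(-3, Pow(1631, Rational(1, 2))))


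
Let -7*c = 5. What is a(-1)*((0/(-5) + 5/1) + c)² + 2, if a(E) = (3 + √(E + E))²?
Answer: 914/7 + 5400*I*√2/49 ≈ 130.57 + 155.85*I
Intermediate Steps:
c = -5/7 (c = -⅐*5 = -5/7 ≈ -0.71429)
a(E) = (3 + √2*√E)² (a(E) = (3 + √(2*E))² = (3 + √2*√E)²)
a(-1)*((0/(-5) + 5/1) + c)² + 2 = (3 + √2*√(-1))²*((0/(-5) + 5/1) - 5/7)² + 2 = (3 + √2*I)²*((0*(-⅕) + 5*1) - 5/7)² + 2 = (3 + I*√2)²*((0 + 5) - 5/7)² + 2 = (3 + I*√2)²*(5 - 5/7)² + 2 = (3 + I*√2)²*(30/7)² + 2 = (3 + I*√2)²*(900/49) + 2 = 900*(3 + I*√2)²/49 + 2 = 2 + 900*(3 + I*√2)²/49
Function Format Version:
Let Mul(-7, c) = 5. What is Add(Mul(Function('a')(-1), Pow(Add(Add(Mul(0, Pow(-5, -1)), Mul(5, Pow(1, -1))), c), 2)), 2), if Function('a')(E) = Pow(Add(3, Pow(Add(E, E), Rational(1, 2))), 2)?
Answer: Add(Rational(914, 7), Mul(Rational(5400, 49), I, Pow(2, Rational(1, 2)))) ≈ Add(130.57, Mul(155.85, I))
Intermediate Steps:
c = Rational(-5, 7) (c = Mul(Rational(-1, 7), 5) = Rational(-5, 7) ≈ -0.71429)
Function('a')(E) = Pow(Add(3, Mul(Pow(2, Rational(1, 2)), Pow(E, Rational(1, 2)))), 2) (Function('a')(E) = Pow(Add(3, Pow(Mul(2, E), Rational(1, 2))), 2) = Pow(Add(3, Mul(Pow(2, Rational(1, 2)), Pow(E, Rational(1, 2)))), 2))
Add(Mul(Function('a')(-1), Pow(Add(Add(Mul(0, Pow(-5, -1)), Mul(5, Pow(1, -1))), c), 2)), 2) = Add(Mul(Pow(Add(3, Mul(Pow(2, Rational(1, 2)), Pow(-1, Rational(1, 2)))), 2), Pow(Add(Add(Mul(0, Pow(-5, -1)), Mul(5, Pow(1, -1))), Rational(-5, 7)), 2)), 2) = Add(Mul(Pow(Add(3, Mul(Pow(2, Rational(1, 2)), I)), 2), Pow(Add(Add(Mul(0, Rational(-1, 5)), Mul(5, 1)), Rational(-5, 7)), 2)), 2) = Add(Mul(Pow(Add(3, Mul(I, Pow(2, Rational(1, 2)))), 2), Pow(Add(Add(0, 5), Rational(-5, 7)), 2)), 2) = Add(Mul(Pow(Add(3, Mul(I, Pow(2, Rational(1, 2)))), 2), Pow(Add(5, Rational(-5, 7)), 2)), 2) = Add(Mul(Pow(Add(3, Mul(I, Pow(2, Rational(1, 2)))), 2), Pow(Rational(30, 7), 2)), 2) = Add(Mul(Pow(Add(3, Mul(I, Pow(2, Rational(1, 2)))), 2), Rational(900, 49)), 2) = Add(Mul(Rational(900, 49), Pow(Add(3, Mul(I, Pow(2, Rational(1, 2)))), 2)), 2) = Add(2, Mul(Rational(900, 49), Pow(Add(3, Mul(I, Pow(2, Rational(1, 2)))), 2)))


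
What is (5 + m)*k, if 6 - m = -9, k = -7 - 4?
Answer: -220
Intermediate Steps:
k = -11
m = 15 (m = 6 - 1*(-9) = 6 + 9 = 15)
(5 + m)*k = (5 + 15)*(-11) = 20*(-11) = -220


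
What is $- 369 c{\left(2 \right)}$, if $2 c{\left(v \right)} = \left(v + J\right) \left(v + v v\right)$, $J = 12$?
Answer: $-15498$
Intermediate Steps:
$c{\left(v \right)} = \frac{\left(12 + v\right) \left(v + v^{2}\right)}{2}$ ($c{\left(v \right)} = \frac{\left(v + 12\right) \left(v + v v\right)}{2} = \frac{\left(12 + v\right) \left(v + v^{2}\right)}{2}$)
$- 369 c{\left(2 \right)} = - 369 \cdot \frac{1}{2} \cdot 2 \left(12 + 2^{2} + 13 \cdot 2\right) = - 369 \cdot \frac{1}{2} \cdot 2 \left(12 + 4 + 26\right) = - 369 \cdot \frac{1}{2} \cdot 2 \cdot 42 = \left(-369\right) 42 = -15498$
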